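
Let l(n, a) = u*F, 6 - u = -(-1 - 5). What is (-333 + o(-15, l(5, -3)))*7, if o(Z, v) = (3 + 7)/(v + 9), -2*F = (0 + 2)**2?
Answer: -20909/9 ≈ -2323.2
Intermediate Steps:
u = 0 (u = 6 - (-1)*(-1 - 5) = 6 - (-1)*(-6) = 6 - 1*6 = 6 - 6 = 0)
F = -2 (F = -(0 + 2)**2/2 = -1/2*2**2 = -1/2*4 = -2)
l(n, a) = 0 (l(n, a) = 0*(-2) = 0)
o(Z, v) = 10/(9 + v)
(-333 + o(-15, l(5, -3)))*7 = (-333 + 10/(9 + 0))*7 = (-333 + 10/9)*7 = -2987/9*7 = -20909/9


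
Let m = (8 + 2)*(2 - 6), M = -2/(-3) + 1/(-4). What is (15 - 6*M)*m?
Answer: -500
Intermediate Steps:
M = 5/12 (M = -2*(-⅓) + 1*(-¼) = ⅔ - ¼ = 5/12 ≈ 0.41667)
m = -40 (m = 10*(-4) = -40)
(15 - 6*M)*m = (15 - 6*5/12)*(-40) = (15 - 5/2)*(-40) = (25/2)*(-40) = -500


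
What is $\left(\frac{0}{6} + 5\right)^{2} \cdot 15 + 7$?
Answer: $382$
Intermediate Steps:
$\left(\frac{0}{6} + 5\right)^{2} \cdot 15 + 7 = \left(0 \cdot \frac{1}{6} + 5\right)^{2} \cdot 15 + 7 = \left(0 + 5\right)^{2} \cdot 15 + 7 = 5^{2} \cdot 15 + 7 = 25 \cdot 15 + 7 = 375 + 7 = 382$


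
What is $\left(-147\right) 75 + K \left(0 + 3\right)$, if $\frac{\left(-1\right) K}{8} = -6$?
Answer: $-10881$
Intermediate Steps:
$K = 48$ ($K = \left(-8\right) \left(-6\right) = 48$)
$\left(-147\right) 75 + K \left(0 + 3\right) = \left(-147\right) 75 + 48 \left(0 + 3\right) = -11025 + 48 \cdot 3 = -11025 + 144 = -10881$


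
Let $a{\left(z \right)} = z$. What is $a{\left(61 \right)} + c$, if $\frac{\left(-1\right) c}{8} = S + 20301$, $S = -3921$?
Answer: $-130979$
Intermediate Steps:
$c = -131040$ ($c = - 8 \left(-3921 + 20301\right) = \left(-8\right) 16380 = -131040$)
$a{\left(61 \right)} + c = 61 - 131040 = -130979$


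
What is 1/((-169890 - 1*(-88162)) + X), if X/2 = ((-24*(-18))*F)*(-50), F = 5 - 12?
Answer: 1/220672 ≈ 4.5316e-6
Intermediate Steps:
F = -7
X = 302400 (X = 2*((-24*(-18)*(-7))*(-50)) = 2*((432*(-7))*(-50)) = 2*(-3024*(-50)) = 2*151200 = 302400)
1/((-169890 - 1*(-88162)) + X) = 1/((-169890 - 1*(-88162)) + 302400) = 1/((-169890 + 88162) + 302400) = 1/(-81728 + 302400) = 1/220672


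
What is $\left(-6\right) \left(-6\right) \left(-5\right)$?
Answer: $-180$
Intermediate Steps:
$\left(-6\right) \left(-6\right) \left(-5\right) = 36 \left(-5\right) = -180$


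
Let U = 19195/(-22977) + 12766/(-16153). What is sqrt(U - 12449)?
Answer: I*sqrt(190564369832394929274)/123715827 ≈ 111.58*I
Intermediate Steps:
U = -603381217/371147481 (U = 19195*(-1/22977) + 12766*(-1/16153) = -19195/22977 - 12766/16153 = -603381217/371147481 ≈ -1.6257)
sqrt(U - 12449) = sqrt(-603381217/371147481 - 12449) = sqrt(-4621018372186/371147481) = I*sqrt(190564369832394929274)/123715827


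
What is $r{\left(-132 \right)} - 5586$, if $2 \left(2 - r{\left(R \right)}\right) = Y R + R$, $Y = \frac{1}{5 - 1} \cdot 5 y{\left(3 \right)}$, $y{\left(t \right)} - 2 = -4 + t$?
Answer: $- \frac{10871}{2} \approx -5435.5$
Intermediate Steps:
$y{\left(t \right)} = -2 + t$ ($y{\left(t \right)} = 2 + \left(-4 + t\right) = -2 + t$)
$Y = \frac{5}{4}$ ($Y = \frac{1}{5 - 1} \cdot 5 \left(-2 + 3\right) = \frac{1}{4} \cdot 5 \cdot 1 = \frac{5}{4} \cdot 1 = \frac{5}{4} \approx 1.25$)
$r{\left(R \right)} = 2 - \frac{9 R}{8}$ ($r{\left(R \right)} = 2 - \frac{\frac{5 R}{4} + R}{2} = 2 - \frac{\frac{9}{4} R}{2} = 2 - \frac{9 R}{8}$)
$r{\left(-132 \right)} - 5586 = \left(2 - - \frac{297}{2}\right) - 5586 = \left(2 + \frac{297}{2}\right) - 5586 = \frac{301}{2} - 5586 = - \frac{10871}{2}$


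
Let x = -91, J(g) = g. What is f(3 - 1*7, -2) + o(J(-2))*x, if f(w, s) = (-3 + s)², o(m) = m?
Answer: 207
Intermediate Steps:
f(3 - 1*7, -2) + o(J(-2))*x = (-3 - 2)² - 2*(-91) = (-5)² + 182 = 25 + 182 = 207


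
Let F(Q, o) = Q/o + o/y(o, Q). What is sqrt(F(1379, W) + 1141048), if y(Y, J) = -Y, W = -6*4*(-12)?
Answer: sqrt(657245830)/24 ≈ 1068.2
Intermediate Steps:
W = 288 (W = -24*(-12) = 288)
F(Q, o) = -1 + Q/o (F(Q, o) = Q/o + o/((-o)) = Q/o + o*(-1/o) = Q/o - 1 = -1 + Q/o)
sqrt(F(1379, W) + 1141048) = sqrt((1379 - 1*288)/288 + 1141048) = sqrt((1379 - 288)/288 + 1141048) = sqrt((1/288)*1091 + 1141048) = sqrt(1091/288 + 1141048) = sqrt(328622915/288) = sqrt(657245830)/24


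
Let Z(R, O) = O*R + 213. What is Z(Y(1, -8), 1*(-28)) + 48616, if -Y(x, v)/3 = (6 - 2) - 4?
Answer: 48829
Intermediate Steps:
Y(x, v) = 0 (Y(x, v) = -3*((6 - 2) - 4) = -3*(4 - 4) = -3*0 = 0)
Z(R, O) = 213 + O*R
Z(Y(1, -8), 1*(-28)) + 48616 = (213 + (1*(-28))*0) + 48616 = (213 - 28*0) + 48616 = (213 + 0) + 48616 = 213 + 48616 = 48829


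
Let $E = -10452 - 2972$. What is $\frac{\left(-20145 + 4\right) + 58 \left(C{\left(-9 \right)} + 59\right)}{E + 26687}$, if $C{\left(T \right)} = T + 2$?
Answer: $- \frac{17125}{13263} \approx -1.2912$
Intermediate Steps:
$C{\left(T \right)} = 2 + T$
$E = -13424$ ($E = -10452 - 2972 = -13424$)
$\frac{\left(-20145 + 4\right) + 58 \left(C{\left(-9 \right)} + 59\right)}{E + 26687} = \frac{\left(-20145 + 4\right) + 58 \left(\left(2 - 9\right) + 59\right)}{-13424 + 26687} = \frac{-20141 + 58 \left(-7 + 59\right)}{13263} = \left(-20141 + 58 \cdot 52\right) \frac{1}{13263} = \left(-20141 + 3016\right) \frac{1}{13263} = \left(-17125\right) \frac{1}{13263} = - \frac{17125}{13263}$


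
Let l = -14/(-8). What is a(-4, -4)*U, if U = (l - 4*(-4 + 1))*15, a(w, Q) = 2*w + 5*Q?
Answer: -5775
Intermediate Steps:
l = 7/4 (l = -14*(-⅛) = 7/4 ≈ 1.7500)
U = 825/4 (U = (7/4 - 4*(-4 + 1))*15 = (7/4 - 4*(-3))*15 = (7/4 + 12)*15 = (55/4)*15 = 825/4 ≈ 206.25)
a(-4, -4)*U = (2*(-4) + 5*(-4))*(825/4) = (-8 - 20)*(825/4) = -28*825/4 = -5775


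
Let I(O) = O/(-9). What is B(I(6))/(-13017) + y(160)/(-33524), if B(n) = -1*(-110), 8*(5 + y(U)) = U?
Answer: -3882895/436381908 ≈ -0.0088979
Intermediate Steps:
y(U) = -5 + U/8
I(O) = -O/9 (I(O) = O*(-⅑) = -O/9)
B(n) = 110
B(I(6))/(-13017) + y(160)/(-33524) = 110/(-13017) + (-5 + (⅛)*160)/(-33524) = 110*(-1/13017) + (-5 + 20)*(-1/33524) = -110/13017 + 15*(-1/33524) = -110/13017 - 15/33524 = -3882895/436381908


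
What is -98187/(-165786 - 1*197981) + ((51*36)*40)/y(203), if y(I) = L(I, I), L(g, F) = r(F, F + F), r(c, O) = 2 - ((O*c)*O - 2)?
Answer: 407348660271/1521532959871 ≈ 0.26772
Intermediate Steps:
r(c, O) = 4 - c*O² (r(c, O) = 2 - (c*O² - 2) = 2 - (-2 + c*O²) = 2 + (2 - c*O²) = 4 - c*O²)
L(g, F) = 4 - 4*F³ (L(g, F) = 4 - F*(F + F)² = 4 - F*(2*F)² = 4 - F*4*F² = 4 - 4*F³)
y(I) = 4 - 4*I³
-98187/(-165786 - 1*197981) + ((51*36)*40)/y(203) = -98187/(-165786 - 1*197981) + ((51*36)*40)/(4 - 4*203³) = -98187/(-165786 - 197981) + (1836*40)/(4 - 4*8365427) = -98187/(-363767) + 73440/(4 - 33461708) = -98187*(-1/363767) + 73440/(-33461704) = 98187/363767 + 73440*(-1/33461704) = 98187/363767 - 9180/4182713 = 407348660271/1521532959871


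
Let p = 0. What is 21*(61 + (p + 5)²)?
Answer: 1806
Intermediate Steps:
21*(61 + (p + 5)²) = 21*(61 + (0 + 5)²) = 21*(61 + 5²) = 21*(61 + 25) = 21*86 = 1806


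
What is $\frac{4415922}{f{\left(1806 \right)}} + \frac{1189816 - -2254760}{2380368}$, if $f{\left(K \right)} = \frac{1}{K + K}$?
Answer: $\frac{790991836373786}{49591} \approx 1.595 \cdot 10^{10}$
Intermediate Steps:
$f{\left(K \right)} = \frac{1}{2 K}$
$\frac{4415922}{f{\left(1806 \right)}} + \frac{1189816 - -2254760}{2380368} = \frac{4415922}{\frac{1}{2} \cdot \frac{1}{1806}} + \frac{1189816 - -2254760}{2380368} = \frac{4415922}{\frac{1}{2} \cdot \frac{1}{1806}} + \left(1189816 + 2254760\right) \frac{1}{2380368} = 4415922 \frac{1}{\frac{1}{3612}} + 3444576 \cdot \frac{1}{2380368} = 4415922 \cdot 3612 + \frac{71762}{49591} = 15950310264 + \frac{71762}{49591} = \frac{790991836373786}{49591}$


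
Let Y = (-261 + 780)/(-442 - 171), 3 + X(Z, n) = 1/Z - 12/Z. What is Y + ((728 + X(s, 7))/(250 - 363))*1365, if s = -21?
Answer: -607137067/69269 ≈ -8764.9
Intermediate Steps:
X(Z, n) = -3 - 11/Z (X(Z, n) = -3 + (1/Z - 12/Z) = -3 - 11/Z)
Y = -519/613 (Y = 519/(-613) = 519*(-1/613) = -519/613 ≈ -0.84666)
Y + ((728 + X(s, 7))/(250 - 363))*1365 = -519/613 + ((728 + (-3 - 11/(-21)))/(250 - 363))*1365 = -519/613 + ((728 + (-3 - 11*(-1/21)))/(-113))*1365 = -519/613 + ((728 + (-3 + 11/21))*(-1/113))*1365 = -519/613 + ((728 - 52/21)*(-1/113))*1365 = -519/613 + ((15236/21)*(-1/113))*1365 = -519/613 - 15236/2373*1365 = -519/613 - 990340/113 = -607137067/69269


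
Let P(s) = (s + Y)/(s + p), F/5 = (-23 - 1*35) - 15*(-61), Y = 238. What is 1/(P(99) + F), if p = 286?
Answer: 385/1650062 ≈ 0.00023332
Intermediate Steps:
F = 4285 (F = 5*((-23 - 1*35) - 15*(-61)) = 5*((-23 - 35) + 915) = 5*(-58 + 915) = 5*857 = 4285)
P(s) = (238 + s)/(286 + s) (P(s) = (s + 238)/(s + 286) = (238 + s)/(286 + s))
1/(P(99) + F) = 1/((238 + 99)/(286 + 99) + 4285) = 1/(337/385 + 4285) = 1/(1650062/385) = 385/1650062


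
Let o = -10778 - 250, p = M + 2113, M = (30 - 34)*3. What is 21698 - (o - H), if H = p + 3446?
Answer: 38273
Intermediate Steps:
M = -12 (M = -4*3 = -12)
p = 2101 (p = -12 + 2113 = 2101)
o = -11028
H = 5547 (H = 2101 + 3446 = 5547)
21698 - (o - H) = 21698 - (-11028 - 1*5547) = 21698 - (-11028 - 5547) = 21698 - 1*(-16575) = 21698 + 16575 = 38273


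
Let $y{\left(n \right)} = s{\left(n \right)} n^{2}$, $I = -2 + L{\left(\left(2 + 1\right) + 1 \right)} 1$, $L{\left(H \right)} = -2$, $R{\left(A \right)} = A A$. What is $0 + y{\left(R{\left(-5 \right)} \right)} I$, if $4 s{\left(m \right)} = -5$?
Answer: $3125$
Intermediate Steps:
$s{\left(m \right)} = - \frac{5}{4}$ ($s{\left(m \right)} = \frac{1}{4} \left(-5\right) = - \frac{5}{4}$)
$R{\left(A \right)} = A^{2}$
$I = -4$ ($I = -2 - 2 = -4$)
$y{\left(n \right)} = - \frac{5 n^{2}}{4}$
$0 + y{\left(R{\left(-5 \right)} \right)} I = 0 + - \frac{5 \left(\left(-5\right)^{2}\right)^{2}}{4} \left(-4\right) = 0 + - \frac{5 \cdot 25^{2}}{4} \left(-4\right) = 0 + \left(- \frac{5}{4}\right) 625 \left(-4\right) = 0 - -3125 = 0 + 3125 = 3125$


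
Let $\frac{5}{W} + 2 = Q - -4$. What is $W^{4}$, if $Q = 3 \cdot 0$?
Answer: $\frac{625}{16} \approx 39.063$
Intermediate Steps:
$Q = 0$
$W = \frac{5}{2}$ ($W = \frac{5}{-2 + \left(0 - -4\right)} = \frac{5}{-2 + \left(0 + 4\right)} = \frac{5}{-2 + 4} = \frac{5}{2} \approx 2.5$)
$W^{4} = \left(\frac{5}{2}\right)^{4} = \frac{625}{16}$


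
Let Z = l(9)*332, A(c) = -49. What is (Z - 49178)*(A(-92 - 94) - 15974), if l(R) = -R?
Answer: 835855818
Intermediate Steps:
Z = -2988 (Z = -1*9*332 = -9*332 = -2988)
(Z - 49178)*(A(-92 - 94) - 15974) = (-2988 - 49178)*(-49 - 15974) = -52166*(-16023) = 835855818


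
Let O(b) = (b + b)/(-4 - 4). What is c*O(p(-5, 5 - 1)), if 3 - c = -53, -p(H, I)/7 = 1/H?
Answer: -98/5 ≈ -19.600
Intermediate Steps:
p(H, I) = -7/H
O(b) = -b/4 (O(b) = (2*b)/(-8) = (2*b)*(-1/8) = -b/4)
c = 56 (c = 3 - 1*(-53) = 3 + 53 = 56)
c*O(p(-5, 5 - 1)) = 56*(-(-7)/(4*(-5))) = 56*(-(-7)*(-1)/(4*5)) = 56*(-1/4*7/5) = 56*(-7/20) = -98/5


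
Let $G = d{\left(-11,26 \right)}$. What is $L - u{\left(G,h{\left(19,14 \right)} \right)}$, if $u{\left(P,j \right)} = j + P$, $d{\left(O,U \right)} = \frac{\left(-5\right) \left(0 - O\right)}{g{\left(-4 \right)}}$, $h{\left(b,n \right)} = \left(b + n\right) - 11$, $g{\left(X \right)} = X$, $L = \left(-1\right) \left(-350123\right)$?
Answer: $\frac{1400349}{4} \approx 3.5009 \cdot 10^{5}$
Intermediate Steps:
$L = 350123$
$h{\left(b,n \right)} = -11 + b + n$
$d{\left(O,U \right)} = - \frac{5 O}{4}$ ($d{\left(O,U \right)} = \frac{\left(-5\right) \left(0 - O\right)}{-4} = - 5 \left(- O\right) \left(- \frac{1}{4}\right) = 5 O \left(- \frac{1}{4}\right) = - \frac{5 O}{4}$)
$G = \frac{55}{4}$ ($G = \left(- \frac{5}{4}\right) \left(-11\right) = \frac{55}{4} \approx 13.75$)
$u{\left(P,j \right)} = P + j$
$L - u{\left(G,h{\left(19,14 \right)} \right)} = 350123 - \left(\frac{55}{4} + \left(-11 + 19 + 14\right)\right) = 350123 - \left(\frac{55}{4} + 22\right) = 350123 - \frac{143}{4} = \frac{1400349}{4}$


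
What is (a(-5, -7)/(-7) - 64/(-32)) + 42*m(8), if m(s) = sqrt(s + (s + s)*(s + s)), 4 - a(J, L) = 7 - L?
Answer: 24/7 + 84*sqrt(66) ≈ 685.85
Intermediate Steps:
a(J, L) = -3 + L (a(J, L) = 4 - (7 - L) = 4 + (-7 + L) = -3 + L)
m(s) = sqrt(s + 4*s**2) (m(s) = sqrt(s + (2*s)*(2*s)) = sqrt(s + 4*s**2))
(a(-5, -7)/(-7) - 64/(-32)) + 42*m(8) = ((-3 - 7)/(-7) - 64/(-32)) + 42*sqrt(8*(1 + 4*8)) = (-10*(-1/7) - 64*(-1/32)) + 42*sqrt(8*(1 + 32)) = (10/7 + 2) + 42*sqrt(8*33) = 24/7 + 42*sqrt(264) = 24/7 + 42*(2*sqrt(66)) = 24/7 + 84*sqrt(66)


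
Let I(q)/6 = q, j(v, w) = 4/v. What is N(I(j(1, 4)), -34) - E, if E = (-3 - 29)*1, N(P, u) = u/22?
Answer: 335/11 ≈ 30.455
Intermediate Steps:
I(q) = 6*q
N(P, u) = u/22 (N(P, u) = u*(1/22) = u/22)
E = -32 (E = -32*1 = -32)
N(I(j(1, 4)), -34) - E = (1/22)*(-34) - 1*(-32) = -17/11 + 32 = 335/11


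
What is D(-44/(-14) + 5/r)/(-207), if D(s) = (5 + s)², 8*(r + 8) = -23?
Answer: -21893041/76772367 ≈ -0.28517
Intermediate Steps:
r = -87/8 (r = -8 + (⅛)*(-23) = -8 - 23/8 = -87/8 ≈ -10.875)
D(-44/(-14) + 5/r)/(-207) = (5 + (-44/(-14) + 5/(-87/8)))²/(-207) = (5 + (-44*(-1/14) + 5*(-8/87)))²*(-1/207) = (5 + (22/7 - 40/87))²*(-1/207) = (5 + 1634/609)²*(-1/207) = (4679/609)²*(-1/207) = (21893041/370881)*(-1/207) = -21893041/76772367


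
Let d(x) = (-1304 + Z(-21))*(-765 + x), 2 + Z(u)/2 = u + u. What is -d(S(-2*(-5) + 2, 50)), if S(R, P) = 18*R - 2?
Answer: -766992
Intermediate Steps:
Z(u) = -4 + 4*u (Z(u) = -4 + 2*(u + u) = -4 + 2*(2*u) = -4 + 4*u)
S(R, P) = -2 + 18*R
d(x) = 1064880 - 1392*x (d(x) = (-1304 + (-4 + 4*(-21)))*(-765 + x) = (-1304 + (-4 - 84))*(-765 + x) = (-1304 - 88)*(-765 + x) = -1392*(-765 + x) = 1064880 - 1392*x)
-d(S(-2*(-5) + 2, 50)) = -(1064880 - 1392*(-2 + 18*(-2*(-5) + 2))) = -(1064880 - 1392*(-2 + 18*(10 + 2))) = -(1064880 - 1392*(-2 + 18*12)) = -(1064880 - 1392*(-2 + 216)) = -(1064880 - 1392*214) = -(1064880 - 297888) = -1*766992 = -766992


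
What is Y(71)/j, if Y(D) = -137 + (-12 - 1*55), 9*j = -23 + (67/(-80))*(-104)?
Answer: -18360/641 ≈ -28.643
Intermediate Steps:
j = 641/90 (j = (-23 + (67/(-80))*(-104))/9 = (-23 + (67*(-1/80))*(-104))/9 = (-23 - 67/80*(-104))/9 = (-23 + 871/10)/9 = (⅑)*(641/10) = 641/90 ≈ 7.1222)
Y(D) = -204 (Y(D) = -137 + (-12 - 55) = -137 - 67 = -204)
Y(71)/j = -204/641/90 = -204*90/641 = -18360/641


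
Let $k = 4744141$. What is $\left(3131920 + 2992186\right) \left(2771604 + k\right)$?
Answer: $46027219048970$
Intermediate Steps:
$\left(3131920 + 2992186\right) \left(2771604 + k\right) = \left(3131920 + 2992186\right) \left(2771604 + 4744141\right) = 6124106 \cdot 7515745 = 46027219048970$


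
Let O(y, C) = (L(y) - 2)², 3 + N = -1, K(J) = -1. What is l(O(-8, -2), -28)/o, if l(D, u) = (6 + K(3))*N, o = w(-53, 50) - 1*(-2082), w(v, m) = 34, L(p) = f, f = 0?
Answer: -5/529 ≈ -0.0094518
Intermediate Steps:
N = -4 (N = -3 - 1 = -4)
L(p) = 0
O(y, C) = 4 (O(y, C) = (0 - 2)² = (-2)² = 4)
o = 2116 (o = 34 - 1*(-2082) = 34 + 2082 = 2116)
l(D, u) = -20 (l(D, u) = (6 - 1)*(-4) = 5*(-4) = -20)
l(O(-8, -2), -28)/o = -20/2116 = -20*1/2116 = -5/529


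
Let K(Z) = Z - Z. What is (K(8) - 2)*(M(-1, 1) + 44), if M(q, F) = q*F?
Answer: -86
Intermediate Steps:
K(Z) = 0
M(q, F) = F*q
(K(8) - 2)*(M(-1, 1) + 44) = (0 - 2)*(1*(-1) + 44) = -2*(-1 + 44) = -2*43 = -86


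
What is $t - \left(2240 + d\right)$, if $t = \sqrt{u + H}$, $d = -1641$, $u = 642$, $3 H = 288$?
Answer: $-599 + 3 \sqrt{82} \approx -571.83$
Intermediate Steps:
$H = 96$ ($H = \frac{1}{3} \cdot 288 = 96$)
$t = 3 \sqrt{82}$ ($t = \sqrt{642 + 96} = \sqrt{738} = 3 \sqrt{82} \approx 27.166$)
$t - \left(2240 + d\right) = 3 \sqrt{82} - \left(2240 - 1641\right) = 3 \sqrt{82} - 599 = -599 + 3 \sqrt{82}$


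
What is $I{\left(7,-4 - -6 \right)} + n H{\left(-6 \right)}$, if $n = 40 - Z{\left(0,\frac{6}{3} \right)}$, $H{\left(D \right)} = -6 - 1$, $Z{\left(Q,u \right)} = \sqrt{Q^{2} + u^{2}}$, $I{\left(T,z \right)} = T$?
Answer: $-259$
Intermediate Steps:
$H{\left(D \right)} = -7$ ($H{\left(D \right)} = -6 - 1 = -7$)
$n = 38$ ($n = 40 - \sqrt{0^{2} + \left(\frac{6}{3}\right)^{2}} = 40 - \sqrt{0 + \left(6 \cdot \frac{1}{3}\right)^{2}} = 40 - \sqrt{0 + 2^{2}} = 40 - \sqrt{0 + 4} = 40 - \sqrt{4} = 40 - 2 = 38$)
$I{\left(7,-4 - -6 \right)} + n H{\left(-6 \right)} = 7 + 38 \left(-7\right) = 7 - 266 = -259$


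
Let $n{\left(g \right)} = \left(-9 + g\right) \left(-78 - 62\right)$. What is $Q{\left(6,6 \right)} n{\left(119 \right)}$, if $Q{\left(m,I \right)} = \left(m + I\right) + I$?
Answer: $-277200$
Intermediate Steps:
$Q{\left(m,I \right)} = m + 2 I$ ($Q{\left(m,I \right)} = \left(I + m\right) + I = m + 2 I$)
$n{\left(g \right)} = 1260 - 140 g$ ($n{\left(g \right)} = \left(-9 + g\right) \left(-140\right) = 1260 - 140 g$)
$Q{\left(6,6 \right)} n{\left(119 \right)} = \left(6 + 2 \cdot 6\right) \left(1260 - 16660\right) = \left(6 + 12\right) \left(1260 - 16660\right) = 18 \left(-15400\right) = -277200$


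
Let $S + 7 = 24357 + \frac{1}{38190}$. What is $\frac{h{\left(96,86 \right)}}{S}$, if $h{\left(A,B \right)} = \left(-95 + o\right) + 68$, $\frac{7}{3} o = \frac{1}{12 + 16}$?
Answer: $- \frac{100993455}{91132797098} \approx -0.0011082$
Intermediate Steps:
$o = \frac{3}{196}$ ($o = \frac{3}{7 \left(12 + 16\right)} = \frac{3}{7 \cdot 28} = \frac{3}{7} \cdot \frac{1}{28} = \frac{3}{196} \approx 0.015306$)
$h{\left(A,B \right)} = - \frac{5289}{196}$ ($h{\left(A,B \right)} = \left(-95 + \frac{3}{196}\right) + 68 = - \frac{18617}{196} + 68 = - \frac{5289}{196}$)
$S = \frac{929926501}{38190}$ ($S = -7 + \left(24357 + \frac{1}{38190}\right) = -7 + \frac{930193831}{38190} = \frac{929926501}{38190} \approx 24350.0$)
$\frac{h{\left(96,86 \right)}}{S} = - \frac{5289}{196 \cdot \frac{929926501}{38190}} = \left(- \frac{5289}{196}\right) \frac{38190}{929926501} = - \frac{100993455}{91132797098}$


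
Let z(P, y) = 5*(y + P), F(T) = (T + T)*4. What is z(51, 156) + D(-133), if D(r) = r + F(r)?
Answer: -162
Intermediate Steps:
F(T) = 8*T (F(T) = (2*T)*4 = 8*T)
z(P, y) = 5*P + 5*y (z(P, y) = 5*(P + y) = 5*P + 5*y)
D(r) = 9*r (D(r) = r + 8*r = 9*r)
z(51, 156) + D(-133) = (5*51 + 5*156) + 9*(-133) = (255 + 780) - 1197 = 1035 - 1197 = -162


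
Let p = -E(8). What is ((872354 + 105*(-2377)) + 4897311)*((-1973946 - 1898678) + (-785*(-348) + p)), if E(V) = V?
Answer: -19869262996160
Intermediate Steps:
p = -8 (p = -1*8 = -8)
((872354 + 105*(-2377)) + 4897311)*((-1973946 - 1898678) + (-785*(-348) + p)) = ((872354 + 105*(-2377)) + 4897311)*((-1973946 - 1898678) + (-785*(-348) - 8)) = ((872354 - 249585) + 4897311)*(-3872624 + (273180 - 8)) = (622769 + 4897311)*(-3872624 + 273172) = 5520080*(-3599452) = -19869262996160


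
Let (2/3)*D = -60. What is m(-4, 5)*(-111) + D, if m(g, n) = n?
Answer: -645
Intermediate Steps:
D = -90 (D = (3/2)*(-60) = -90)
m(-4, 5)*(-111) + D = 5*(-111) - 90 = -555 - 90 = -645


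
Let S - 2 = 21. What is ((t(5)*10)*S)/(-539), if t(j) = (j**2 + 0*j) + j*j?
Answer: -11500/539 ≈ -21.336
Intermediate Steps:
S = 23 (S = 2 + 21 = 23)
t(j) = 2*j**2 (t(j) = (j**2 + 0) + j**2 = j**2 + j**2 = 2*j**2)
((t(5)*10)*S)/(-539) = (((2*5**2)*10)*23)/(-539) = (((2*25)*10)*23)*(-1/539) = ((50*10)*23)*(-1/539) = (500*23)*(-1/539) = 11500*(-1/539) = -11500/539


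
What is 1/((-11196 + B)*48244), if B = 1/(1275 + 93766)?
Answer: -95041/51335428964540 ≈ -1.8514e-9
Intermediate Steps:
B = 1/95041 ≈ 1.0522e-5
1/((-11196 + B)*48244) = 1/((-11196 + 1/95041)*48244) = (1/48244)/(-1064079035/95041) = -95041/1064079035*1/48244 = -95041/51335428964540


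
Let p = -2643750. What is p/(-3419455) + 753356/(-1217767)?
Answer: 128680913054/832819891397 ≈ 0.15451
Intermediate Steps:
p/(-3419455) + 753356/(-1217767) = -2643750/(-3419455) + 753356/(-1217767) = -2643750*(-1/3419455) + 753356*(-1/1217767) = 528750/683891 - 753356/1217767 = 128680913054/832819891397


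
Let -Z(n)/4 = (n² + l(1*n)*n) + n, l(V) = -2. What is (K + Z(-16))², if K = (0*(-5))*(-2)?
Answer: 1183744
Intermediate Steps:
K = 0 (K = 0*(-2) = 0)
Z(n) = -4*n² + 4*n (Z(n) = -4*((n² - 2*n) + n) = -4*(n² - n) = -4*n² + 4*n)
(K + Z(-16))² = (0 + 4*(-16)*(1 - 1*(-16)))² = (0 + 4*(-16)*(1 + 16))² = (0 + 4*(-16)*17)² = (0 - 1088)² = (-1088)² = 1183744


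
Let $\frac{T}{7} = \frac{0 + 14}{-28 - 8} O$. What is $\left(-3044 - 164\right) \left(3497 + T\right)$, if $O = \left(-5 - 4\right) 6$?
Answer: $-11689952$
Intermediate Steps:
$O = -54$ ($O = \left(-9\right) 6 = -54$)
$T = 147$ ($T = 7 \frac{0 + 14}{-28 - 8} \left(-54\right) = 7 \frac{14}{-36} \left(-54\right) = 7 \cdot 14 \left(- \frac{1}{36}\right) \left(-54\right) = 7 \left(\left(- \frac{7}{18}\right) \left(-54\right)\right) = 7 \cdot 21 = 147$)
$\left(-3044 - 164\right) \left(3497 + T\right) = \left(-3044 - 164\right) \left(3497 + 147\right) = \left(-3208\right) 3644 = -11689952$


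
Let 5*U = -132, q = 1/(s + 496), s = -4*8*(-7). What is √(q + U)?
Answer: I*√95035/60 ≈ 5.138*I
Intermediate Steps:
s = 224 (s = -32*(-7) = 224)
q = 1/720 (q = 1/(224 + 496) = 1/720 ≈ 0.0013889)
U = -132/5 (U = (⅕)*(-132) = -132/5 ≈ -26.400)
√(q + U) = √(1/720 - 132/5) = √(-19007/720) = I*√95035/60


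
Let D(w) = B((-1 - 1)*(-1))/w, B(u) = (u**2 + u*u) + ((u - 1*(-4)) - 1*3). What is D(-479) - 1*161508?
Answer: -77362343/479 ≈ -1.6151e+5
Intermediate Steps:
B(u) = 1 + u + 2*u**2 (B(u) = (u**2 + u**2) + ((u + 4) - 3) = 2*u**2 + ((4 + u) - 3) = 2*u**2 + (1 + u) = 1 + u + 2*u**2)
D(w) = 11/w (D(w) = (1 + (-1 - 1)*(-1) + 2*((-1 - 1)*(-1))**2)/w = (1 - 2*(-1) + 2*(-2*(-1))**2)/w = (1 + 2 + 2*2**2)/w = (1 + 2 + 2*4)/w = (1 + 2 + 8)/w = 11/w)
D(-479) - 1*161508 = 11/(-479) - 1*161508 = 11*(-1/479) - 161508 = -11/479 - 161508 = -77362343/479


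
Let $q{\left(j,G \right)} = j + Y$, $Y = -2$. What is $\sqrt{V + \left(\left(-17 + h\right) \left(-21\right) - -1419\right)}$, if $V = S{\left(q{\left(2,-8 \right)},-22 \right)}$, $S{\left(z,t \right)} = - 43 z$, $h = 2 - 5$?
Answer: $\sqrt{1839} \approx 42.884$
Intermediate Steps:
$q{\left(j,G \right)} = -2 + j$ ($q{\left(j,G \right)} = j - 2 = -2 + j$)
$h = -3$ ($h = 2 - 5 = -3$)
$V = 0$ ($V = - 43 \left(-2 + 2\right) = \left(-43\right) 0 = 0$)
$\sqrt{V + \left(\left(-17 + h\right) \left(-21\right) - -1419\right)} = \sqrt{0 + \left(\left(-17 - 3\right) \left(-21\right) - -1419\right)} = \sqrt{0 + \left(\left(-20\right) \left(-21\right) + 1419\right)} = \sqrt{0 + \left(420 + 1419\right)} = \sqrt{0 + 1839} = \sqrt{1839}$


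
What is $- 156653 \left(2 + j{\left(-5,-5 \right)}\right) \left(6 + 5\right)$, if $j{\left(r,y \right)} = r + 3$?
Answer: $0$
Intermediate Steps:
$j{\left(r,y \right)} = 3 + r$
$- 156653 \left(2 + j{\left(-5,-5 \right)}\right) \left(6 + 5\right) = - 156653 \left(2 + \left(3 - 5\right)\right) \left(6 + 5\right) = - 156653 \left(2 - 2\right) 11 = - 156653 \cdot 0 \cdot 11 = \left(-156653\right) 0 = 0$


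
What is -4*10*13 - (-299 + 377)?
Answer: -598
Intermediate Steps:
-4*10*13 - (-299 + 377) = -40*13 - 1*78 = -520 - 78 = -598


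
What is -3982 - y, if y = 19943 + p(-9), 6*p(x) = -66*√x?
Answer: -23925 + 33*I ≈ -23925.0 + 33.0*I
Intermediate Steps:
p(x) = -11*√x (p(x) = (-66*√x)/6 = -11*√x)
y = 19943 - 33*I ≈ 19943.0 - 33.0*I
-3982 - y = -3982 - (19943 - 33*I) = -3982 + (-19943 + 33*I) = -23925 + 33*I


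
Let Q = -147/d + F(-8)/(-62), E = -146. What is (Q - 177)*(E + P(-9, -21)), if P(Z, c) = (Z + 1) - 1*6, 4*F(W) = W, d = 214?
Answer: 94284880/3317 ≈ 28425.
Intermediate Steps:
F(W) = W/4
P(Z, c) = -5 + Z (P(Z, c) = (1 + Z) - 6 = -5 + Z)
Q = -4343/6634 (Q = -147/214 + ((¼)*(-8))/(-62) = -147*1/214 - 2*(-1/62) = -147/214 + 1/31 = -4343/6634 ≈ -0.65466)
(Q - 177)*(E + P(-9, -21)) = (-4343/6634 - 177)*(-146 + (-5 - 9)) = -1178561*(-146 - 14)/6634 = -1178561/6634*(-160) = 94284880/3317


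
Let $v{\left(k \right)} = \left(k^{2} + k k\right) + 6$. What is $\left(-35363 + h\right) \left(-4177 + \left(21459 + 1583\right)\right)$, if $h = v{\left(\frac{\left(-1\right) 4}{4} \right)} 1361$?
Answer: $-461720875$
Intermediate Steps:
$v{\left(k \right)} = 6 + 2 k^{2}$ ($v{\left(k \right)} = \left(k^{2} + k^{2}\right) + 6 = 2 k^{2} + 6 = 6 + 2 k^{2}$)
$h = 10888$ ($h = \left(6 + 2 \left(\frac{\left(-1\right) 4}{4}\right)^{2}\right) 1361 = \left(6 + 2 \left(\left(-4\right) \frac{1}{4}\right)^{2}\right) 1361 = \left(6 + 2 \left(-1\right)^{2}\right) 1361 = \left(6 + 2 \cdot 1\right) 1361 = \left(6 + 2\right) 1361 = 8 \cdot 1361 = 10888$)
$\left(-35363 + h\right) \left(-4177 + \left(21459 + 1583\right)\right) = \left(-35363 + 10888\right) \left(-4177 + \left(21459 + 1583\right)\right) = - 24475 \left(-4177 + 23042\right) = \left(-24475\right) 18865 = -461720875$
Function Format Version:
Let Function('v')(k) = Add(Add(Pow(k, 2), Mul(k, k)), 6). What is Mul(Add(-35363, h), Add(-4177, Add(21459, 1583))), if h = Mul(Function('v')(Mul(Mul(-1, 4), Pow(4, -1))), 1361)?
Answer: -461720875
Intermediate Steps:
Function('v')(k) = Add(6, Mul(2, Pow(k, 2))) (Function('v')(k) = Add(Add(Pow(k, 2), Pow(k, 2)), 6) = Add(Mul(2, Pow(k, 2)), 6) = Add(6, Mul(2, Pow(k, 2))))
h = 10888 (h = Mul(Add(6, Mul(2, Pow(Mul(Mul(-1, 4), Pow(4, -1)), 2))), 1361) = Mul(Add(6, Mul(2, Pow(Mul(-4, Rational(1, 4)), 2))), 1361) = Mul(Add(6, Mul(2, Pow(-1, 2))), 1361) = Mul(Add(6, Mul(2, 1)), 1361) = Mul(Add(6, 2), 1361) = Mul(8, 1361) = 10888)
Mul(Add(-35363, h), Add(-4177, Add(21459, 1583))) = Mul(Add(-35363, 10888), Add(-4177, Add(21459, 1583))) = Mul(-24475, Add(-4177, 23042)) = Mul(-24475, 18865) = -461720875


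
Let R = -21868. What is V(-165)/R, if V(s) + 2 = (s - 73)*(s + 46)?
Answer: -7080/5467 ≈ -1.2950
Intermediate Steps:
V(s) = -2 + (-73 + s)*(46 + s) (V(s) = -2 + (s - 73)*(s + 46) = -2 + (-73 + s)*(46 + s))
V(-165)/R = (-3360 + (-165)² - 27*(-165))/(-21868) = (-3360 + 27225 + 4455)*(-1/21868) = 28320*(-1/21868) = -7080/5467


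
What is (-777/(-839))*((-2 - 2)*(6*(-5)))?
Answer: 93240/839 ≈ 111.13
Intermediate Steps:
(-777/(-839))*((-2 - 2)*(6*(-5))) = (-777*(-1/839))*(-4*(-30)) = (777/839)*120 = 93240/839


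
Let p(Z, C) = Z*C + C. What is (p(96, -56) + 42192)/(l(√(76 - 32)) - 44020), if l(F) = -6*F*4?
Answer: -101135950/121108441 + 110280*√11/121108441 ≈ -0.83207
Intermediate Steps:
l(F) = -24*F
p(Z, C) = C + C*Z (p(Z, C) = C*Z + C = C + C*Z)
(p(96, -56) + 42192)/(l(√(76 - 32)) - 44020) = (-56*(1 + 96) + 42192)/(-24*√(76 - 32) - 44020) = (-56*97 + 42192)/(-48*√11 - 44020) = (-5432 + 42192)/(-48*√11 - 44020) = 36760/(-48*√11 - 44020) = 36760/(-44020 - 48*√11)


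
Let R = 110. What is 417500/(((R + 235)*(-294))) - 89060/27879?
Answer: -689094610/94258899 ≈ -7.3107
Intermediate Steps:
417500/(((R + 235)*(-294))) - 89060/27879 = 417500/(((110 + 235)*(-294))) - 89060/27879 = 417500/((345*(-294))) - 89060*1/27879 = 417500/(-101430) - 89060/27879 = 417500*(-1/101430) - 89060/27879 = -41750/10143 - 89060/27879 = -689094610/94258899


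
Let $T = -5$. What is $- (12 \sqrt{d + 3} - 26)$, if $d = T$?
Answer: $26 - 12 i \sqrt{2} \approx 26.0 - 16.971 i$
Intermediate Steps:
$d = -5$
$- (12 \sqrt{d + 3} - 26) = - (12 \sqrt{-5 + 3} - 26) = - (12 \sqrt{-2} - 26) = - (12 i \sqrt{2} - 26) = - (-26 + 12 i \sqrt{2}) = 26 - 12 i \sqrt{2}$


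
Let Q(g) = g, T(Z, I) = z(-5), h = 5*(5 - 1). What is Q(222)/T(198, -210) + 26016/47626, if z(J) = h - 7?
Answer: 5455590/309569 ≈ 17.623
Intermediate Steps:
h = 20 (h = 5*4 = 20)
z(J) = 13 (z(J) = 20 - 7 = 13)
T(Z, I) = 13
Q(222)/T(198, -210) + 26016/47626 = 222/13 + 26016/47626 = 222*(1/13) + 26016*(1/47626) = 222/13 + 13008/23813 = 5455590/309569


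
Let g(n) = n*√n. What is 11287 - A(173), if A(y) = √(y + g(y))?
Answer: 11287 - √(173 + 173*√173) ≈ 11238.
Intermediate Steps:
g(n) = n^(3/2)
A(y) = √(y + y^(3/2))
11287 - A(173) = 11287 - √(173 + 173^(3/2)) = 11287 - √(173 + 173*√173)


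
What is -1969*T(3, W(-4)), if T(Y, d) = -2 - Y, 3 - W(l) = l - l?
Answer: 9845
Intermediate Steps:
W(l) = 3 (W(l) = 3 - (l - l) = 3 - 1*0 = 3 + 0 = 3)
-1969*T(3, W(-4)) = -1969*(-2 - 1*3) = -1969*(-2 - 3) = -1969*(-5) = 9845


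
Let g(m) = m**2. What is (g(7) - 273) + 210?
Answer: -14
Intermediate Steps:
(g(7) - 273) + 210 = (7**2 - 273) + 210 = (49 - 273) + 210 = -224 + 210 = -14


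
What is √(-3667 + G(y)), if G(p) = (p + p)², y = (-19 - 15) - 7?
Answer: √3057 ≈ 55.290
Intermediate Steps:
y = -41 (y = -34 - 7 = -41)
G(p) = 4*p² (G(p) = (2*p)² = 4*p²)
√(-3667 + G(y)) = √(-3667 + 4*(-41)²) = √(-3667 + 4*1681) = √(-3667 + 6724) = √3057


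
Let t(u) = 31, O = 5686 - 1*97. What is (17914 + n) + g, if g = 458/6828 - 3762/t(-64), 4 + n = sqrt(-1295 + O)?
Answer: 1882650571/105834 + sqrt(4294) ≈ 17854.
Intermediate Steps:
O = 5589 (O = 5686 - 97 = 5589)
n = -4 + sqrt(4294) (n = -4 + sqrt(-1295 + 5589) = -4 + sqrt(4294) ≈ 61.529)
g = -12836369/105834 (g = 458/6828 - 3762/31 = 458*(1/6828) - 3762*1/31 = 229/3414 - 3762/31 = -12836369/105834 ≈ -121.29)
(17914 + n) + g = (17914 + (-4 + sqrt(4294))) - 12836369/105834 = (17910 + sqrt(4294)) - 12836369/105834 = 1882650571/105834 + sqrt(4294)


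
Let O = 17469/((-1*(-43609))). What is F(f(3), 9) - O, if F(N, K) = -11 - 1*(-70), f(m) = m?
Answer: 2555462/43609 ≈ 58.599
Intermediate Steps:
F(N, K) = 59 (F(N, K) = -11 + 70 = 59)
O = 17469/43609 ≈ 0.40058
F(f(3), 9) - O = 59 - 1*17469/43609 = 59 - 17469/43609 = 2555462/43609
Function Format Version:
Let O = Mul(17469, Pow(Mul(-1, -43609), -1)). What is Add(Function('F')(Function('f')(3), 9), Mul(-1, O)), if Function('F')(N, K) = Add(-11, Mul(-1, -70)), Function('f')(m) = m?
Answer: Rational(2555462, 43609) ≈ 58.599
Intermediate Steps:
Function('F')(N, K) = 59 (Function('F')(N, K) = Add(-11, 70) = 59)
O = Rational(17469, 43609) (O = Mul(17469, Pow(43609, -1)) = Mul(17469, Rational(1, 43609)) = Rational(17469, 43609) ≈ 0.40058)
Add(Function('F')(Function('f')(3), 9), Mul(-1, O)) = Add(59, Mul(-1, Rational(17469, 43609))) = Add(59, Rational(-17469, 43609)) = Rational(2555462, 43609)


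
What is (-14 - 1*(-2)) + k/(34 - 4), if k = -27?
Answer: -129/10 ≈ -12.900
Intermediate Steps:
(-14 - 1*(-2)) + k/(34 - 4) = (-14 - 1*(-2)) - 27/(34 - 4) = (-14 + 2) - 27/30 = -12 + (1/30)*(-27) = -12 - 9/10 = -129/10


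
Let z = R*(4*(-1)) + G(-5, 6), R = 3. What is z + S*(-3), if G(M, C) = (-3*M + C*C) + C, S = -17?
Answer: 96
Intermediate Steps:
G(M, C) = C + C**2 - 3*M (G(M, C) = (-3*M + C**2) + C = (C**2 - 3*M) + C = C + C**2 - 3*M)
z = 45 (z = 3*(4*(-1)) + (6 + 6**2 - 3*(-5)) = 3*(-4) + (6 + 36 + 15) = -12 + 57 = 45)
z + S*(-3) = 45 - 17*(-3) = 45 + 51 = 96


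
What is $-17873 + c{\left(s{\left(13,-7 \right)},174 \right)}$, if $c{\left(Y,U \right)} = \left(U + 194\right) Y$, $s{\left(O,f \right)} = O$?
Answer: $-13089$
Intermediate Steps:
$c{\left(Y,U \right)} = Y \left(194 + U\right)$ ($c{\left(Y,U \right)} = \left(194 + U\right) Y = Y \left(194 + U\right)$)
$-17873 + c{\left(s{\left(13,-7 \right)},174 \right)} = -17873 + 13 \left(194 + 174\right) = -17873 + 13 \cdot 368 = -17873 + 4784 = -13089$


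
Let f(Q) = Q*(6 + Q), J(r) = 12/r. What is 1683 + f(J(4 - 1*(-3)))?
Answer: 83115/49 ≈ 1696.2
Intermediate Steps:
1683 + f(J(4 - 1*(-3))) = 1683 + (12/(4 - 1*(-3)))*(6 + 12/(4 - 1*(-3))) = 1683 + (12/(4 + 3))*(6 + 12/(4 + 3)) = 1683 + (12/7)*(6 + 12/7) = 1683 + (12*(⅐))*(6 + 12*(⅐)) = 1683 + 12*(6 + 12/7)/7 = 1683 + (12/7)*(54/7) = 1683 + 648/49 = 83115/49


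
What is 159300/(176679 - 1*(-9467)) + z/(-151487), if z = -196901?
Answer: 30392106323/14099349551 ≈ 2.1556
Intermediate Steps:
159300/(176679 - 1*(-9467)) + z/(-151487) = 159300/(176679 - 1*(-9467)) - 196901/(-151487) = 159300/(176679 + 9467) - 196901*(-1/151487) = 159300/186146 + 196901/151487 = 159300*(1/186146) + 196901/151487 = 79650/93073 + 196901/151487 = 30392106323/14099349551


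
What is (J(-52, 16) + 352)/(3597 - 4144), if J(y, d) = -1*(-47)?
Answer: -399/547 ≈ -0.72943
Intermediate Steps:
J(y, d) = 47
(J(-52, 16) + 352)/(3597 - 4144) = (47 + 352)/(3597 - 4144) = 399/(-547) = 399*(-1/547) = -399/547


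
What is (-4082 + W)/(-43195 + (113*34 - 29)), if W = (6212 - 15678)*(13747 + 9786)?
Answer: 111383730/19691 ≈ 5656.6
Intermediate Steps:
W = -222763378 (W = -9466*23533 = -222763378)
(-4082 + W)/(-43195 + (113*34 - 29)) = (-4082 - 222763378)/(-43195 + (113*34 - 29)) = -222767460/(-43195 + (3842 - 29)) = -222767460/(-43195 + 3813) = -222767460/(-39382) = -222767460*(-1/39382) = 111383730/19691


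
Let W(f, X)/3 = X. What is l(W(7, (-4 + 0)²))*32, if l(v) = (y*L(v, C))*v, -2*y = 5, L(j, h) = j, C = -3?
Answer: -184320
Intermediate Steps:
W(f, X) = 3*X
y = -5/2 (y = -½*5 = -5/2 ≈ -2.5000)
l(v) = -5*v²/2 (l(v) = (-5*v/2)*v = -5*v²/2)
l(W(7, (-4 + 0)²))*32 = -5*9*(-4 + 0)⁴/2*32 = -5*(3*(-4)²)²/2*32 = -5*(3*16)²/2*32 = -5/2*48²*32 = -5/2*2304*32 = -5760*32 = -184320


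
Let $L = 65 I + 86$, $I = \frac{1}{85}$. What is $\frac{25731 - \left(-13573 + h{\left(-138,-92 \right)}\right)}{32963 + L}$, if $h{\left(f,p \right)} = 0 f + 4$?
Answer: $\frac{111350}{93641} \approx 1.1891$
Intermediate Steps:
$I = \frac{1}{85} \approx 0.011765$
$h{\left(f,p \right)} = 4$ ($h{\left(f,p \right)} = 0 + 4 = 4$)
$L = \frac{1475}{17}$ ($L = 65 \cdot \frac{1}{85} + 86 = \frac{13}{17} + 86 = \frac{1475}{17} \approx 86.765$)
$\frac{25731 - \left(-13573 + h{\left(-138,-92 \right)}\right)}{32963 + L} = \frac{25731 + \left(13573 - 4\right)}{32963 + \frac{1475}{17}} = \frac{25731 + \left(13573 - 4\right)}{\frac{561846}{17}} = \left(25731 + 13569\right) \frac{17}{561846} = 39300 \cdot \frac{17}{561846} = \frac{111350}{93641}$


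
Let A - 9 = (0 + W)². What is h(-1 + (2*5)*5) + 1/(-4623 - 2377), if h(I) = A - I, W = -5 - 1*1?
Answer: -28001/7000 ≈ -4.0001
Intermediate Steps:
W = -6 (W = -5 - 1 = -6)
A = 45 (A = 9 + (0 - 6)² = 9 + (-6)² = 9 + 36 = 45)
h(I) = 45 - I
h(-1 + (2*5)*5) + 1/(-4623 - 2377) = (45 - (-1 + (2*5)*5)) + 1/(-4623 - 2377) = (45 - (-1 + 10*5)) + 1/(-7000) = (45 - (-1 + 50)) - 1/7000 = (45 - 1*49) - 1/7000 = (45 - 49) - 1/7000 = -4 - 1/7000 = -28001/7000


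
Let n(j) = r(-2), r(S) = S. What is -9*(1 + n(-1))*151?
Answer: 1359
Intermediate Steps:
n(j) = -2
-9*(1 + n(-1))*151 = -9*(1 - 2)*151 = -9*(-1)*151 = 9*151 = 1359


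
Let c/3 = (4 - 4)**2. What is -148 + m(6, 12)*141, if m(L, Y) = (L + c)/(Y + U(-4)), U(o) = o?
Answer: -169/4 ≈ -42.250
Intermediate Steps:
c = 0 (c = 3*(4 - 4)**2 = 3*0**2 = 3*0 = 0)
m(L, Y) = L/(-4 + Y) (m(L, Y) = (L + 0)/(Y - 4) = L/(-4 + Y))
-148 + m(6, 12)*141 = -148 + (6/(-4 + 12))*141 = -148 + (6/8)*141 = -148 + (6*(1/8))*141 = -148 + (3/4)*141 = -148 + 423/4 = -169/4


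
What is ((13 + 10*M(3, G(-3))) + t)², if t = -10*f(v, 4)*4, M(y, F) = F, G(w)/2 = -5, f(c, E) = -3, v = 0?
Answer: 1089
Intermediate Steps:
G(w) = -10 (G(w) = 2*(-5) = -10)
t = 120 (t = -10*(-3)*4 = 30*4 = 120)
((13 + 10*M(3, G(-3))) + t)² = ((13 + 10*(-10)) + 120)² = ((13 - 100) + 120)² = (-87 + 120)² = 33² = 1089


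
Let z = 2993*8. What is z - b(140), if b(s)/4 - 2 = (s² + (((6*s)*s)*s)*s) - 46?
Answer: -9219894280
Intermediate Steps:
z = 23944
b(s) = -176 + 4*s² + 24*s⁴ (b(s) = 8 + 4*((s² + (((6*s)*s)*s)*s) - 46) = 8 + 4*((s² + ((6*s²)*s)*s) - 46) = 8 + 4*((s² + (6*s³)*s) - 46) = 8 + 4*((s² + 6*s⁴) - 46) = 8 + 4*(-46 + s² + 6*s⁴) = 8 + (-184 + 4*s² + 24*s⁴) = -176 + 4*s² + 24*s⁴)
z - b(140) = 23944 - (-176 + 4*140² + 24*140⁴) = 23944 - (-176 + 4*19600 + 24*384160000) = 23944 - (-176 + 78400 + 9219840000) = 23944 - 1*9219918224 = 23944 - 9219918224 = -9219894280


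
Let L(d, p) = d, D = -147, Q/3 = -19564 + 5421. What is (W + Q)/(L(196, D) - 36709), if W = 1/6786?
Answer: 287923193/247777218 ≈ 1.1620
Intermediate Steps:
Q = -42429 (Q = 3*(-19564 + 5421) = 3*(-14143) = -42429)
W = 1/6786 ≈ 0.00014736
(W + Q)/(L(196, D) - 36709) = (1/6786 - 42429)/(196 - 36709) = -287923193/6786/(-36513) = -287923193/6786*(-1/36513) = 287923193/247777218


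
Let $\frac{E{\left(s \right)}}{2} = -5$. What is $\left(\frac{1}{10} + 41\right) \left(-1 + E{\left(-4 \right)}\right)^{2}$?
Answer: $\frac{49731}{10} \approx 4973.1$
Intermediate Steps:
$E{\left(s \right)} = -10$ ($E{\left(s \right)} = 2 \left(-5\right) = -10$)
$\left(\frac{1}{10} + 41\right) \left(-1 + E{\left(-4 \right)}\right)^{2} = \left(\frac{1}{10} + 41\right) \left(-1 - 10\right)^{2} = \left(\frac{1}{10} + 41\right) \left(-11\right)^{2} = \frac{411}{10} \cdot 121 = \frac{49731}{10}$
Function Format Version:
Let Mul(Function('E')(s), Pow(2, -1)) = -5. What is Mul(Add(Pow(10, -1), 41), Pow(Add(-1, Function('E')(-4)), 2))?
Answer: Rational(49731, 10) ≈ 4973.1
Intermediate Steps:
Function('E')(s) = -10 (Function('E')(s) = Mul(2, -5) = -10)
Mul(Add(Pow(10, -1), 41), Pow(Add(-1, Function('E')(-4)), 2)) = Mul(Add(Pow(10, -1), 41), Pow(Add(-1, -10), 2)) = Mul(Add(Rational(1, 10), 41), Pow(-11, 2)) = Mul(Rational(411, 10), 121) = Rational(49731, 10)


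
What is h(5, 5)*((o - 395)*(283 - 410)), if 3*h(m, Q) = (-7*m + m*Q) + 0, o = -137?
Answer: -675640/3 ≈ -2.2521e+5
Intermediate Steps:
h(m, Q) = -7*m/3 + Q*m/3 (h(m, Q) = ((-7*m + m*Q) + 0)/3 = ((-7*m + Q*m) + 0)/3 = (-7*m + Q*m)/3 = -7*m/3 + Q*m/3)
h(5, 5)*((o - 395)*(283 - 410)) = ((⅓)*5*(-7 + 5))*((-137 - 395)*(283 - 410)) = ((⅓)*5*(-2))*(-532*(-127)) = -10/3*67564 = -675640/3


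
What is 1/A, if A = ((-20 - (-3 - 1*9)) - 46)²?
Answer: 1/2916 ≈ 0.00034294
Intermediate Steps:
A = 2916 (A = ((-20 - (-3 - 9)) - 46)² = ((-20 - 1*(-12)) - 46)² = ((-20 + 12) - 46)² = (-8 - 46)² = (-54)² = 2916)
1/A = 1/2916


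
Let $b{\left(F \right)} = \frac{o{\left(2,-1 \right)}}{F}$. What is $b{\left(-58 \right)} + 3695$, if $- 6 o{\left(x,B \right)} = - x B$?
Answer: $\frac{642931}{174} \approx 3695.0$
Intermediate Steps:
$o{\left(x,B \right)} = \frac{B x}{6}$ ($o{\left(x,B \right)} = - \frac{\left(-1\right) x B}{6} = - \frac{\left(-1\right) B x}{6} = \frac{B x}{6}$)
$b{\left(F \right)} = - \frac{1}{3 F}$ ($b{\left(F \right)} = \frac{\frac{1}{6} \left(-1\right) 2}{F} = - \frac{1}{3 F}$)
$b{\left(-58 \right)} + 3695 = - \frac{1}{3 \left(-58\right)} + 3695 = \left(- \frac{1}{3}\right) \left(- \frac{1}{58}\right) + 3695 = \frac{1}{174} + 3695 = \frac{642931}{174}$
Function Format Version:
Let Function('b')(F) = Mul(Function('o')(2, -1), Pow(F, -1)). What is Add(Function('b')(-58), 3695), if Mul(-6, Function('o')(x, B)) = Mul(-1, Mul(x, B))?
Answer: Rational(642931, 174) ≈ 3695.0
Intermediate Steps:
Function('o')(x, B) = Mul(Rational(1, 6), B, x) (Function('o')(x, B) = Mul(Rational(-1, 6), Mul(-1, Mul(x, B))) = Mul(Rational(-1, 6), Mul(-1, Mul(B, x))) = Mul(Rational(-1, 6), Mul(-1, B, x)) = Mul(Rational(1, 6), B, x))
Function('b')(F) = Mul(Rational(-1, 3), Pow(F, -1)) (Function('b')(F) = Mul(Mul(Rational(1, 6), -1, 2), Pow(F, -1)) = Mul(Rational(-1, 3), Pow(F, -1)))
Add(Function('b')(-58), 3695) = Add(Mul(Rational(-1, 3), Pow(-58, -1)), 3695) = Add(Mul(Rational(-1, 3), Rational(-1, 58)), 3695) = Add(Rational(1, 174), 3695) = Rational(642931, 174)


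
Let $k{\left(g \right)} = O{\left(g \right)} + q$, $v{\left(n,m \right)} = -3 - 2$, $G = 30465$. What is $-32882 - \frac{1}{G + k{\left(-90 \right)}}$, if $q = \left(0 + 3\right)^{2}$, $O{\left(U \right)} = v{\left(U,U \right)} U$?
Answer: $- \frac{1016842969}{30924} \approx -32882.0$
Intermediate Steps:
$v{\left(n,m \right)} = -5$
$O{\left(U \right)} = - 5 U$
$q = 9$ ($q = 3^{2} = 9$)
$k{\left(g \right)} = 9 - 5 g$ ($k{\left(g \right)} = - 5 g + 9 = 9 - 5 g$)
$-32882 - \frac{1}{G + k{\left(-90 \right)}} = -32882 - \frac{1}{30465 + \left(9 - -450\right)} = -32882 - \frac{1}{30465 + \left(9 + 450\right)} = -32882 - \frac{1}{30465 + 459} = -32882 - \frac{1}{30924} = - \frac{1016842969}{30924}$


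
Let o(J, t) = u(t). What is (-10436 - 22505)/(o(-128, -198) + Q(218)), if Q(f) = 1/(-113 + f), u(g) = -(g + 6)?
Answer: -3458805/20161 ≈ -171.56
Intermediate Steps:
u(g) = -6 - g (u(g) = -(6 + g) = -6 - g)
o(J, t) = -6 - t
(-10436 - 22505)/(o(-128, -198) + Q(218)) = (-10436 - 22505)/((-6 - 1*(-198)) + 1/(-113 + 218)) = -32941/((-6 + 198) + 1/105) = -32941/(192 + 1/105) = -32941/20161/105 = -32941*105/20161 = -3458805/20161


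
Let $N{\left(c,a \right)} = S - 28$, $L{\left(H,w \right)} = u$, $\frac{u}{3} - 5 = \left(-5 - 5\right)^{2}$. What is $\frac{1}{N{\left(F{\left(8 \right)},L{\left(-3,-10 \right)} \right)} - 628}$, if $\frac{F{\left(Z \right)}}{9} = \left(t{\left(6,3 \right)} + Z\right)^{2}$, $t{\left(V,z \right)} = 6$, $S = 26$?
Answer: $- \frac{1}{630} \approx -0.0015873$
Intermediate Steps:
$u = 315$ ($u = 15 + 3 \left(-5 - 5\right)^{2} = 15 + 3 \left(-10\right)^{2} = 15 + 3 \cdot 100 = 15 + 300 = 315$)
$L{\left(H,w \right)} = 315$
$F{\left(Z \right)} = 9 \left(6 + Z\right)^{2}$
$N{\left(c,a \right)} = -2$ ($N{\left(c,a \right)} = 26 - 28 = -2$)
$\frac{1}{N{\left(F{\left(8 \right)},L{\left(-3,-10 \right)} \right)} - 628} = \frac{1}{-2 - 628} = \frac{1}{-630} = - \frac{1}{630}$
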